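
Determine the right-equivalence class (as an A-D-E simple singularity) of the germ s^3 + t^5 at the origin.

The Hessian of f at 0 is [[0, 0], [0, 0]] with rank 0, so corank 2. A Groebner basis of the Jacobian ideal J(f) in C{s,t} is {t^4, s^2}; counting standard monomials gives mu = 8. Corank 2; j^3 = s^3 is a perfect cube, so E-series; the 5-jet and mu = 8 give E_8.

E_{8}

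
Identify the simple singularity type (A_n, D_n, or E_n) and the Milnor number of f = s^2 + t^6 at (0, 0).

Type A5, Milnor number mu = 5.

The Hessian of f at 0 is [[2, 0], [0, 0]] with rank 1, so corank 1. A Groebner basis of the Jacobian ideal J(f) in C{s,t} is {t^5, s}; counting standard monomials gives mu = 5. Corank 1: A-series; mu = 5 gives A_5.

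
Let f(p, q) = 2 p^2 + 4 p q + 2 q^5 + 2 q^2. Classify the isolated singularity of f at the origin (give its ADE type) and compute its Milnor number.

Type A4, Milnor number mu = 4.

The Hessian of f at 0 has rank 1. Corank 1: A-series; mu = 4 gives A_4.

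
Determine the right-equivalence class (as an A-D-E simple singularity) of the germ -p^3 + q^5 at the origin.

E8

The Hessian of f at 0 is [[0, 0], [0, 0]] with rank 0, so corank 2. A Groebner basis of the Jacobian ideal J(f) in C{p,q} is {q^4, p^2}; counting standard monomials gives mu = 8. Corank 2; j^3 = -p^3 is a perfect cube, so E-series; the 5-jet and mu = 8 give E_8.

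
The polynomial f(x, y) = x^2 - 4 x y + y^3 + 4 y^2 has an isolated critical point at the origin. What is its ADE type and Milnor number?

The Hessian of f at 0 has rank 1. Corank 1: A-series; mu = 2 gives A_2.

Type A_2, Milnor number mu = 2.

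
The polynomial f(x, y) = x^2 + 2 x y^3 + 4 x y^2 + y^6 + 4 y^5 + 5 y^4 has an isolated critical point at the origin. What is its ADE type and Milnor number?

Type A_{3}, Milnor number mu = 3.

The Hessian of f at 0 has rank 1. Corank 1: A-series; mu = 3 gives A_3.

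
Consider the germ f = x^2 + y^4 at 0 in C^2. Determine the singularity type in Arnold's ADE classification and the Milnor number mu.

The Hessian of f at 0 has rank 1. Corank 1: A-series; mu = 3 gives A_3.

Type A_{3}, Milnor number mu = 3.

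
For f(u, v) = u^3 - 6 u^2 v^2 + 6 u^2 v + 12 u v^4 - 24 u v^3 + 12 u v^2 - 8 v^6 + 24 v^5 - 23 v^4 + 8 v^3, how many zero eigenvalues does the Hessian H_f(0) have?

The Hessian at 0 is [[0, 0], [0, 0]] of rank 0; hence corank 2.

2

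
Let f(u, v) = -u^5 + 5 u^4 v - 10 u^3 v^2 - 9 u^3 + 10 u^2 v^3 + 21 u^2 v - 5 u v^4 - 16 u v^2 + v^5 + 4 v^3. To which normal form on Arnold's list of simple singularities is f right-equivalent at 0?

The Hessian of f at 0 has rank 0. Corank 2; j^3 = -(u - v)*(3*u - 2*v)^2 has shape L^2 M (L != M), so D-series; mu = 6 gives D_6.

D_{6}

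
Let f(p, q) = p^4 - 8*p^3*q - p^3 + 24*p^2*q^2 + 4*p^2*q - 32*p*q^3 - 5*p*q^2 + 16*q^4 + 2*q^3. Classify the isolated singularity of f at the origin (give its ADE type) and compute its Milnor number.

The Hessian of f at 0 has rank 0. Corank 2; j^3 = -(p - 2*q)*(p - q)^2 has shape L^2 M (L != M), so D-series; mu = 5 gives D_5.

Type D_5, Milnor number mu = 5.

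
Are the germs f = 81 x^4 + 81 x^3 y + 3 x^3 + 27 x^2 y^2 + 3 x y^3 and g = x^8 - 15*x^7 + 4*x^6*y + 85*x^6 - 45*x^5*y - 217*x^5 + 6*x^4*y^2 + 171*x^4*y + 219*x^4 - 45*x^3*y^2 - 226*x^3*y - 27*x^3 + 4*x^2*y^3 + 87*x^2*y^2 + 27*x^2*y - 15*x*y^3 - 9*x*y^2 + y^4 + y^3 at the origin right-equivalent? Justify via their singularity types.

Yes.

The Hessian of f at 0 has rank 0. Corank 2; j^3 = 3*x^3 is a perfect cube, so E-series; the 4-jet and mu = 7 give E_7. The Hessian of g at 0 has rank 0. Corank 2; j^3 = -(3*x - y)^3 is a perfect cube, so E-series; the 4-jet and mu = 7 give E_7. Both have type E_7, hence right-equivalent.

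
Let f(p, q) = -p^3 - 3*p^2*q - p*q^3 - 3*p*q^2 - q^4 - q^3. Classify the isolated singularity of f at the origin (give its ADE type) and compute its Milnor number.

Type E_{7}, Milnor number mu = 7.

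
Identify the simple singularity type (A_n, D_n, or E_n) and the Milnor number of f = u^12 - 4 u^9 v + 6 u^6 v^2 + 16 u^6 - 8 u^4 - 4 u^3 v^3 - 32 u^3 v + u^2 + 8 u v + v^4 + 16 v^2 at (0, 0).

Type A_3, Milnor number mu = 3.

The Hessian of f at 0 is [[2, 8], [8, 32]] with rank 1, so corank 1. A Groebner basis of the Jacobian ideal J(f) in C{u,v} is {v^3, u + 4*v}; counting standard monomials gives mu = 3. Corank 1: A-series; mu = 3 gives A_3.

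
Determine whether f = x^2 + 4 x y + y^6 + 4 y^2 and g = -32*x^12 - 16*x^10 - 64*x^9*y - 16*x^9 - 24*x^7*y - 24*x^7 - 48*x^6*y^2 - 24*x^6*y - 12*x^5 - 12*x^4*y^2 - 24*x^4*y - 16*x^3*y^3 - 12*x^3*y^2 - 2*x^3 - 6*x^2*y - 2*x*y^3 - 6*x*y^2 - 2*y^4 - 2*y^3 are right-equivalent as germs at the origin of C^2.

No.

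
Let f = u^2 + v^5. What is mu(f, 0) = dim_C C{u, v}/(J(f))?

4

The Hessian of f at 0 is [[2, 0], [0, 0]] with rank 1, so corank 1. A Groebner basis of the Jacobian ideal J(f) in C{u,v} is {v^4, u}; counting standard monomials gives mu = 4. Corank 1: A-series; mu = 4 gives A_4.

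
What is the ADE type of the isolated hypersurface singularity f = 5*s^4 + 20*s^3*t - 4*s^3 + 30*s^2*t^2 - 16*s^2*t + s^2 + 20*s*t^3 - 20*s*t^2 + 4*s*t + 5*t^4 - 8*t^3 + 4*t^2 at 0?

A3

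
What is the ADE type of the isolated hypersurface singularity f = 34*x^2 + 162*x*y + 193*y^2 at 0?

The Hessian of f at 0 has rank 2. Corank 0: nondegenerate Morse point, so A_1.

A_{1}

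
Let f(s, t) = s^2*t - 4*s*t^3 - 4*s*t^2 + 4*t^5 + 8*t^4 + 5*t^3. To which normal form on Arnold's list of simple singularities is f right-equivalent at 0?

The Hessian of f at 0 has rank 0. Corank 2; j^3 = t*(s^2 - 4*s*t + 5*t^2) splits into three distinct lines over C (the quadratic factor has nonzero discriminant), so D_4.

D_{4}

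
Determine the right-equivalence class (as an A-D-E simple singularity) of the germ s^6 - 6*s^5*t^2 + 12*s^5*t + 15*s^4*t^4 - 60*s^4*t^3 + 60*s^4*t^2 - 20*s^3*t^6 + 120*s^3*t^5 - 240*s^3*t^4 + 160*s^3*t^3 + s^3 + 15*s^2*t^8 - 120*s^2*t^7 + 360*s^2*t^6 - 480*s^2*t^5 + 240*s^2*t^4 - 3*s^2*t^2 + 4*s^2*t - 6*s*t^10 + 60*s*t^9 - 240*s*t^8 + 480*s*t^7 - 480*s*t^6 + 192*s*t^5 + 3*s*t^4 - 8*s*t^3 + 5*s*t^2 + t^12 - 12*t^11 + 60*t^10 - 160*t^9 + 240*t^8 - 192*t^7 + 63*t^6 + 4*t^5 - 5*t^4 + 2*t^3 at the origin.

D_{7}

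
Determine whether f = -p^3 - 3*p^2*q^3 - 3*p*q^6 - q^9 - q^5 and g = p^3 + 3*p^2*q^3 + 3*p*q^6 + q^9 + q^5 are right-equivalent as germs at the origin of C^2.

The Hessian of f at 0 has rank 0. Corank 2; j^3 = -p^3 is a perfect cube, so E-series; the 5-jet and mu = 8 give E_8. The Hessian of g at 0 has rank 0. Corank 2; j^3 = p^3 is a perfect cube, so E-series; the 5-jet and mu = 8 give E_8. Both have type E_8, hence right-equivalent.

Yes.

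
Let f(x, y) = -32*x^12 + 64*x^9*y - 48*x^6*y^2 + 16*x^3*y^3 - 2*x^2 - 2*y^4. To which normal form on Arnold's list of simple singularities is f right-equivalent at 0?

The Hessian of f at 0 is [[-4, 0], [0, 0]] with rank 1, so corank 1. A Groebner basis of the Jacobian ideal J(f) in C{x,y} is {y^3, x}; counting standard monomials gives mu = 3. Corank 1: A-series; mu = 3 gives A_3.

A3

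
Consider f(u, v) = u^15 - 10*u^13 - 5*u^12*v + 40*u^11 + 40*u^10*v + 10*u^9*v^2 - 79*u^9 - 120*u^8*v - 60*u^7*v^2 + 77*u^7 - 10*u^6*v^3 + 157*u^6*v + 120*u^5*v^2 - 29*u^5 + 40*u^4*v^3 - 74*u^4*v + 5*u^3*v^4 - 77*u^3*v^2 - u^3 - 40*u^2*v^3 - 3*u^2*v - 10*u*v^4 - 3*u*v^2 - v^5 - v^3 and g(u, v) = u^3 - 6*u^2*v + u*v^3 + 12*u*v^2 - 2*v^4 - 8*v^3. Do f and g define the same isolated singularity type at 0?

No.

The Hessian of f at 0 has rank 0. Corank 2; j^3 = -(u + v)^3 is a perfect cube, so E-series; the 5-jet and mu = 8 give E_8. The Hessian of g at 0 has rank 0. Corank 2; j^3 = (u - 2*v)^3 is a perfect cube, so E-series; the 4-jet and mu = 7 give E_7. f is E_8 but g is E_7, hence not right-equivalent.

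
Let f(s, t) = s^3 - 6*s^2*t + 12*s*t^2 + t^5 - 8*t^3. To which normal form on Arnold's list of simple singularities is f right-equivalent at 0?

E_{8}

The Hessian of f at 0 has rank 0. Corank 2; j^3 = (s - 2*t)^3 is a perfect cube, so E-series; the 5-jet and mu = 8 give E_8.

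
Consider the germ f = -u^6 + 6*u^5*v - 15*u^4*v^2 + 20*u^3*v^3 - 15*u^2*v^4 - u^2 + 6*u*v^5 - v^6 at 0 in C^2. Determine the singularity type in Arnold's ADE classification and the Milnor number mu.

The Hessian of f at 0 has rank 1. Corank 1: A-series; mu = 5 gives A_5.

Type A_5, Milnor number mu = 5.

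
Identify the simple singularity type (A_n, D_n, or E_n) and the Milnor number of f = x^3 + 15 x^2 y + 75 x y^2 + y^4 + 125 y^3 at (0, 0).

The Hessian of f at 0 has rank 0. Corank 2; j^3 = (x + 5*y)^3 is a perfect cube, so E-series; the 4-jet and mu = 6 give E_6.

Type E_{6}, Milnor number mu = 6.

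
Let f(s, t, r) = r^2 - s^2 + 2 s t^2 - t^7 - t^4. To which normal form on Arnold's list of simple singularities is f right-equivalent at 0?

The Hessian of f at 0 is [[-2, 0, 0], [0, 0, 0], [0, 0, 2]] with rank 2, so corank 1. A Groebner basis of the Jacobian ideal J(f) in C{s,t,r} is {s^3, -s + t^2, r}; counting standard monomials gives mu = 6. Corank 1: A-series; mu = 6 gives A_6.

A_6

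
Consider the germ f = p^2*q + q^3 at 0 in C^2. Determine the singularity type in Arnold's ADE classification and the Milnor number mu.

Type D_4, Milnor number mu = 4.

The Hessian of f at 0 is [[0, 0], [0, 0]] with rank 0, so corank 2. A Groebner basis of the Jacobian ideal J(f) in C{p,q} is {q^3, p^2 + 3*q^2, p*q}; counting standard monomials gives mu = 4. Corank 2; j^3 = q*(p^2 + q^2) splits into three distinct lines over C (the quadratic factor has nonzero discriminant), so D_4.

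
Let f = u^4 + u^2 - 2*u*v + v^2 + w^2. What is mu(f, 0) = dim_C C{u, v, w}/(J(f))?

3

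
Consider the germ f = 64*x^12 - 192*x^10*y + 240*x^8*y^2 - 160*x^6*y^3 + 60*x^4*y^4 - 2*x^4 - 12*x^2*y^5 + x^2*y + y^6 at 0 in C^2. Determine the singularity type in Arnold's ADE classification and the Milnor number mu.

The Hessian of f at 0 is [[0, 0], [0, 0]] with rank 0, so corank 2. A Groebner basis of the Jacobian ideal J(f) in C{x,y} is {x^2/6 + y^5, x^3, x*y}; counting standard monomials gives mu = 7. Corank 2; j^3 = x^2*y has shape L^2 M (L != M), so D-series; mu = 7 gives D_7.

Type D_{7}, Milnor number mu = 7.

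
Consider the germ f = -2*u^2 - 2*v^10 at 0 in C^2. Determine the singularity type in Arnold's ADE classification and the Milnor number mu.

Type A9, Milnor number mu = 9.

The Hessian of f at 0 has rank 1. Corank 1: A-series; mu = 9 gives A_9.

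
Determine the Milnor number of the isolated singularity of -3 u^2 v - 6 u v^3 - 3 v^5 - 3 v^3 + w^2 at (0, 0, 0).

The Hessian of f at 0 has rank 1. Corank 2; j^3 = -3*v*(u^2 + v^2) splits into three distinct lines over C (the quadratic factor has nonzero discriminant), so D_4.

4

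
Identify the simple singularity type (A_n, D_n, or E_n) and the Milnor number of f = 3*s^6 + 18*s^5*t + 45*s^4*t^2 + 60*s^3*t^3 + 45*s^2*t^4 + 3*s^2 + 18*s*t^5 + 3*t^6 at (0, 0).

Type A_{5}, Milnor number mu = 5.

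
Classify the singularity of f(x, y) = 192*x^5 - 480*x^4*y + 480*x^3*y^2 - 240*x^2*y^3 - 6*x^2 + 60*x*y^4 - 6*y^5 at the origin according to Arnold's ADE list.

The Hessian of f at 0 has rank 1. Corank 1: A-series; mu = 4 gives A_4.

A_4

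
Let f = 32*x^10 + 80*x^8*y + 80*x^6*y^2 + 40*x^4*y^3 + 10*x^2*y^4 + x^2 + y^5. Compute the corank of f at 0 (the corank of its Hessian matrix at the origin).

The Hessian at 0 is [[2, 0], [0, 0]] of rank 1; hence corank 1.

1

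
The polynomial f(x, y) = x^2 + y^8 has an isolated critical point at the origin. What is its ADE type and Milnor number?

Type A_7, Milnor number mu = 7.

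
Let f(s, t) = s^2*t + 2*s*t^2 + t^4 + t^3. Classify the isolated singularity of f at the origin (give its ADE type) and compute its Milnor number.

The Hessian of f at 0 has rank 0. Corank 2; j^3 = t*(s + t)^2 has shape L^2 M (L != M), so D-series; mu = 5 gives D_5.

Type D_5, Milnor number mu = 5.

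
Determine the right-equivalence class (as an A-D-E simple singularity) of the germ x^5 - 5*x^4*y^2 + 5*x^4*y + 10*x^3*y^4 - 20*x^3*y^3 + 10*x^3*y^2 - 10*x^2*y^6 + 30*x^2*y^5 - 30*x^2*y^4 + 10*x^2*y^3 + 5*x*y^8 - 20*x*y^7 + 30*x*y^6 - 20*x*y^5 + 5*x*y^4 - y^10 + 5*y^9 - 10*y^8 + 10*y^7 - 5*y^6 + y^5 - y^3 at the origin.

E_{8}

The Hessian of f at 0 has rank 0. Corank 2; j^3 = -y^3 is a perfect cube, so E-series; the 5-jet and mu = 8 give E_8.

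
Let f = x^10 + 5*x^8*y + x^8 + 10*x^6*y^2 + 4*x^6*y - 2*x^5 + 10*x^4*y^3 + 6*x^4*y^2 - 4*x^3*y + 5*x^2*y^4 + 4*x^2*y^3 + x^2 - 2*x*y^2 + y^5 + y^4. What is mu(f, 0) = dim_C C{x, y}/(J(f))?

4

The Hessian of f at 0 has rank 1. Corank 1: A-series; mu = 4 gives A_4.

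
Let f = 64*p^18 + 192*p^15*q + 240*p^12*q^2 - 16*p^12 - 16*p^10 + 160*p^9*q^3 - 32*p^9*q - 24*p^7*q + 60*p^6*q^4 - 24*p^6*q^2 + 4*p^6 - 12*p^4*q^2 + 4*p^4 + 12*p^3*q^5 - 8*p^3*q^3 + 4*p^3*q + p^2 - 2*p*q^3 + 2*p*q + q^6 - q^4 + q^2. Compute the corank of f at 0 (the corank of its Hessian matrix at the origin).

1

Hessian at 0 has rank 1.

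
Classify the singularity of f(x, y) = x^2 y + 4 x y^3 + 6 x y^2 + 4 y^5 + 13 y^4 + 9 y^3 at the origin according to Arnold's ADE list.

D_{5}

The Hessian of f at 0 has rank 0. Corank 2; j^3 = y*(x + 3*y)^2 has shape L^2 M (L != M), so D-series; mu = 5 gives D_5.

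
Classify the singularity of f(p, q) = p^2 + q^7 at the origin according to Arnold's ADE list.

The Hessian of f at 0 is [[2, 0], [0, 0]] with rank 1, so corank 1. A Groebner basis of the Jacobian ideal J(f) in C{p,q} is {q^6, p}; counting standard monomials gives mu = 6. Corank 1: A-series; mu = 6 gives A_6.

A_{6}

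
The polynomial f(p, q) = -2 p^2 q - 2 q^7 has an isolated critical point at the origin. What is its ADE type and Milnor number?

The Hessian of f at 0 has rank 0. Corank 2; j^3 = -2*p^2*q has shape L^2 M (L != M), so D-series; mu = 8 gives D_8.

Type D_{8}, Milnor number mu = 8.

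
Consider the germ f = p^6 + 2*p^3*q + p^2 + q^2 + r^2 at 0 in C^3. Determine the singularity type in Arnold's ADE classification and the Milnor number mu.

Type A1, Milnor number mu = 1.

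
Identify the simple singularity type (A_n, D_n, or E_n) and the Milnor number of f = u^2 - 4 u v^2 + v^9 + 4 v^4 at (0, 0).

Type A_{8}, Milnor number mu = 8.

The Hessian of f at 0 is [[2, 0], [0, 0]] with rank 1, so corank 1. A Groebner basis of the Jacobian ideal J(f) in C{u,v} is {u^4, -u/2 + v^2}; counting standard monomials gives mu = 8. Corank 1: A-series; mu = 8 gives A_8.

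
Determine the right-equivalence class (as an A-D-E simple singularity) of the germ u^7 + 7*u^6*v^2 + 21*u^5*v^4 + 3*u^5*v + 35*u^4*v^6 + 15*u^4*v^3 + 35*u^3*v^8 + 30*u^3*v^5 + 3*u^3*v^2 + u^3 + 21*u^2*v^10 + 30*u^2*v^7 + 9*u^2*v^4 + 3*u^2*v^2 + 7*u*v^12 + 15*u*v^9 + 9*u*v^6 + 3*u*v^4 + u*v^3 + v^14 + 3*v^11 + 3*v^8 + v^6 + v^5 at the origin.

The Hessian of f at 0 has rank 0. Corank 2; j^3 = u^3 is a perfect cube, so E-series; the 4-jet and mu = 7 give E_7.

E_{7}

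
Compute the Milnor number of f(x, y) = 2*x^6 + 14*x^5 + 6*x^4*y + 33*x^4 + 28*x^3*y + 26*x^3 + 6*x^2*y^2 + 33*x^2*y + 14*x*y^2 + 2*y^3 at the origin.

4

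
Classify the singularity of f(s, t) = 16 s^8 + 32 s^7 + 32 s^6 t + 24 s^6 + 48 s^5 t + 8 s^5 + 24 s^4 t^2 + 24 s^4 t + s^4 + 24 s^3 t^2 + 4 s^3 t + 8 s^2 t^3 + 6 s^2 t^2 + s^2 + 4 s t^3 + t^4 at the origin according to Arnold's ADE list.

A_3

The Hessian of f at 0 has rank 1. Corank 1: A-series; mu = 3 gives A_3.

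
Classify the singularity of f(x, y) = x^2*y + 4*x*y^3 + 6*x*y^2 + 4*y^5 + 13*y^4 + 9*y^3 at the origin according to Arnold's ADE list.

The Hessian of f at 0 has rank 0. Corank 2; j^3 = y*(x + 3*y)^2 has shape L^2 M (L != M), so D-series; mu = 5 gives D_5.

D_{5}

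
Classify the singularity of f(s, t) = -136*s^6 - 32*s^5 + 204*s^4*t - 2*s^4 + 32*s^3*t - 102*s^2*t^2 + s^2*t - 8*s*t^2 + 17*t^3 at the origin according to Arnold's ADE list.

D_4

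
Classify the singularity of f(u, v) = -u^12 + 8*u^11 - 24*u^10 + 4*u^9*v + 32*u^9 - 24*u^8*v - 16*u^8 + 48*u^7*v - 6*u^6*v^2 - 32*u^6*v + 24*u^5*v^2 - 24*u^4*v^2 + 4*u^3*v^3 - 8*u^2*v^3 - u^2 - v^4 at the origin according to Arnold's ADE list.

A_{3}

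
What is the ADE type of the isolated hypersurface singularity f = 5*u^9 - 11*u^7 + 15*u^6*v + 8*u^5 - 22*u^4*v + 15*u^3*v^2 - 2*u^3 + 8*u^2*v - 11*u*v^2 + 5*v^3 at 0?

D4

The Hessian of f at 0 is [[0, 0], [0, 0]] with rank 0, so corank 2. A Groebner basis of the Jacobian ideal J(f) in C{u,v} is {v^3, u^2 + v^2/2, u*v - v^2/2}; counting standard monomials gives mu = 4. Corank 2; j^3 = -(u - v)*(2*u^2 - 6*u*v + 5*v^2) splits into three distinct lines over C (the quadratic factor has nonzero discriminant), so D_4.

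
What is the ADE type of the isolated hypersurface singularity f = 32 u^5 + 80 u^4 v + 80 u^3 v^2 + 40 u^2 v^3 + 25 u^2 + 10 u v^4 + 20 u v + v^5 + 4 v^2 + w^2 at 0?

A_{4}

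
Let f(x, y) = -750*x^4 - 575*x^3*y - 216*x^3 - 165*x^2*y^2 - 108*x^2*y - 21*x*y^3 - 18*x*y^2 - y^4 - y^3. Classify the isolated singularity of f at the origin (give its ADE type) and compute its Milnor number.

Type E7, Milnor number mu = 7.

The Hessian of f at 0 has rank 0. Corank 2; j^3 = -(6*x + y)^3 is a perfect cube, so E-series; the 4-jet and mu = 7 give E_7.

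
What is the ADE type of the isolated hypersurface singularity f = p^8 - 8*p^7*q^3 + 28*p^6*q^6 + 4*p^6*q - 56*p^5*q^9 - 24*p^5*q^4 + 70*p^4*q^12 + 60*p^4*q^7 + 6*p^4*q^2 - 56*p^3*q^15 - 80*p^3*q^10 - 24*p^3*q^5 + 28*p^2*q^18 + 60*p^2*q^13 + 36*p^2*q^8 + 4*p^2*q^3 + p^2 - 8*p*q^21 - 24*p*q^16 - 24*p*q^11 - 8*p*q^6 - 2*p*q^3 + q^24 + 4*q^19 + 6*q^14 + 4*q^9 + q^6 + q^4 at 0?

A_{3}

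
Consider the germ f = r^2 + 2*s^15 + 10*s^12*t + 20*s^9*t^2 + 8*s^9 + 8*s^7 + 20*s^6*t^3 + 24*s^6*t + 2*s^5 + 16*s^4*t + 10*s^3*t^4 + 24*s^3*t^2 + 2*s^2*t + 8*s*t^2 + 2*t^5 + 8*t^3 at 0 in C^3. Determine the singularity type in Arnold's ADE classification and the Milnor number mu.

Type D_{6}, Milnor number mu = 6.

The Hessian of f at 0 is [[0, 0, 0], [0, 0, 0], [0, 0, 2]] with rank 1, so corank 2. A Groebner basis of the Jacobian ideal J(f) in C{s,t,r} is {-s*t/16 + t^4 - t^2/8, s*t^2 + 2*t^3, s^2 + 69*s*t/16 + 37*t^2/8, r}; counting standard monomials gives mu = 6. Corank 2; j^3 = 2*t*(s + 2*t)^2 has shape L^2 M (L != M), so D-series; mu = 6 gives D_6.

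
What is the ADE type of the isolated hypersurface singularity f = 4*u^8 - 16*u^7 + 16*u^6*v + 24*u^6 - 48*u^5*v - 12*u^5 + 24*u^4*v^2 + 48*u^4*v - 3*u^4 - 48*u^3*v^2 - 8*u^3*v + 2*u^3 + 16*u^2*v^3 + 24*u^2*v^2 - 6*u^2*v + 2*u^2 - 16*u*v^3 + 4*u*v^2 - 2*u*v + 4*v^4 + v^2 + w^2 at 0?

The Hessian of f at 0 is [[4, -2, 0], [-2, 2, 0], [0, 0, 2]] with rank 3, so corank 0. A Groebner basis of the Jacobian ideal J(f) in C{u,v,w} is {u, v, w}; counting standard monomials gives mu = 1. Corank 0: nondegenerate Morse point, so A_1.

A_1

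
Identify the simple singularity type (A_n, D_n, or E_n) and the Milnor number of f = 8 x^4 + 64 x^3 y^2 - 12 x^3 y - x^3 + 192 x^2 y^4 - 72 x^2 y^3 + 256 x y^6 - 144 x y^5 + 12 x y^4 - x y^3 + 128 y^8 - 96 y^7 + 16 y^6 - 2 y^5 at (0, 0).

Type E_{7}, Milnor number mu = 7.

The Hessian of f at 0 has rank 0. Corank 2; j^3 = -x^3 is a perfect cube, so E-series; the 4-jet and mu = 7 give E_7.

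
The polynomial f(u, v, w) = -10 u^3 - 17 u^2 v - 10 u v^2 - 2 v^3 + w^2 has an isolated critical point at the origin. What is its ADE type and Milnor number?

Type D_4, Milnor number mu = 4.

The Hessian of f at 0 has rank 1. Corank 2; j^3 = -(2*u + v)*(5*u^2 + 6*u*v + 2*v^2) splits into three distinct lines over C (the quadratic factor has nonzero discriminant), so D_4.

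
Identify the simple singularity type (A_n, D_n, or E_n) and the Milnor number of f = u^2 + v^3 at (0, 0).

Type A_{2}, Milnor number mu = 2.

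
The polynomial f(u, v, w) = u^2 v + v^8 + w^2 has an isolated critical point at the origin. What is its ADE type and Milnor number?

Type D_9, Milnor number mu = 9.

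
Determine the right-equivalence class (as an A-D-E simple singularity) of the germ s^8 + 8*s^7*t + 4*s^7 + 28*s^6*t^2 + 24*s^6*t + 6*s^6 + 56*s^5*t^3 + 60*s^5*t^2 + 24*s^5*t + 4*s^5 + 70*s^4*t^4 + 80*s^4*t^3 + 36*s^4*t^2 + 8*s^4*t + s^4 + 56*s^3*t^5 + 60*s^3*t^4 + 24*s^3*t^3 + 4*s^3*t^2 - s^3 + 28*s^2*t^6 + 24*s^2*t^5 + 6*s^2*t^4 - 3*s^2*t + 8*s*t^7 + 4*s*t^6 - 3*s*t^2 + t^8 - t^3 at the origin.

The Hessian of f at 0 has rank 0. Corank 2; j^3 = -(s + t)^3 is a perfect cube, so E-series; the 4-jet and mu = 6 give E_6.

E6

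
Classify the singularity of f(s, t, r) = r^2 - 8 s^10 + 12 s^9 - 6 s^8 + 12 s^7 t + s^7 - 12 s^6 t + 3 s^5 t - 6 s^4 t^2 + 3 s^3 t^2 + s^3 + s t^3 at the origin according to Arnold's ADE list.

The Hessian of f at 0 has rank 1. Corank 2; j^3 = s^3 is a perfect cube, so E-series; the 4-jet and mu = 7 give E_7.

E7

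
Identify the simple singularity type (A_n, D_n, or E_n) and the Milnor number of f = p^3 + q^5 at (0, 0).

Type E_8, Milnor number mu = 8.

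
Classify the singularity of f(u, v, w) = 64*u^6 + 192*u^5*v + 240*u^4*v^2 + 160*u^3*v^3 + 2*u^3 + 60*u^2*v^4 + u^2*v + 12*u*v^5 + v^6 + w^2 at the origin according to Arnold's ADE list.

D7

The Hessian of f at 0 has rank 1. Corank 2; j^3 = u^2*(2*u + v) has shape L^2 M (L != M), so D-series; mu = 7 gives D_7.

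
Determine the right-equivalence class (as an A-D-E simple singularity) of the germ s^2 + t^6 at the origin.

A_5

The Hessian of f at 0 is [[2, 0], [0, 0]] with rank 1, so corank 1. A Groebner basis of the Jacobian ideal J(f) in C{s,t} is {t^5, s}; counting standard monomials gives mu = 5. Corank 1: A-series; mu = 5 gives A_5.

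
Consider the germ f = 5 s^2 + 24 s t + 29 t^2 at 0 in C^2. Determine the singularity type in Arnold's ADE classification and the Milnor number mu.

Type A_1, Milnor number mu = 1.

The Hessian of f at 0 has rank 2. Corank 0: nondegenerate Morse point, so A_1.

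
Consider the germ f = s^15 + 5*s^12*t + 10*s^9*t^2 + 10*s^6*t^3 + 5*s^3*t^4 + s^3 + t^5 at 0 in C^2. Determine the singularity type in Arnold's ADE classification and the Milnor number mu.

Type E8, Milnor number mu = 8.

The Hessian of f at 0 has rank 0. Corank 2; j^3 = s^3 is a perfect cube, so E-series; the 5-jet and mu = 8 give E_8.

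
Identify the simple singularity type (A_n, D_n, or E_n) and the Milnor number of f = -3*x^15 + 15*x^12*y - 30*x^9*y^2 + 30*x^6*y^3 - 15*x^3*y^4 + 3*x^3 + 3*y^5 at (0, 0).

Type E8, Milnor number mu = 8.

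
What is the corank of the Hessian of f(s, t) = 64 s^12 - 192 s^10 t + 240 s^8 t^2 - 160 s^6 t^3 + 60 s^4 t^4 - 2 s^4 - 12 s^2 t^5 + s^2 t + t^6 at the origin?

2

Hessian at 0 has rank 0.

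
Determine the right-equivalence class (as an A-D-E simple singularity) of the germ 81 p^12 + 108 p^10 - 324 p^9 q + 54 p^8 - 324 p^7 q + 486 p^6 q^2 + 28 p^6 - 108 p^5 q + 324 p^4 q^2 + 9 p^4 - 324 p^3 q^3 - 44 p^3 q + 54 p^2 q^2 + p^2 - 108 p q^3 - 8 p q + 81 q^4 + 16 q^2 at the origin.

The Hessian of f at 0 is [[2, -8], [-8, 32]] with rank 1, so corank 1. A Groebner basis of the Jacobian ideal J(f) in C{p,q} is {q^3, p - 4*q}; counting standard monomials gives mu = 3. Corank 1: A-series; mu = 3 gives A_3.

A_{3}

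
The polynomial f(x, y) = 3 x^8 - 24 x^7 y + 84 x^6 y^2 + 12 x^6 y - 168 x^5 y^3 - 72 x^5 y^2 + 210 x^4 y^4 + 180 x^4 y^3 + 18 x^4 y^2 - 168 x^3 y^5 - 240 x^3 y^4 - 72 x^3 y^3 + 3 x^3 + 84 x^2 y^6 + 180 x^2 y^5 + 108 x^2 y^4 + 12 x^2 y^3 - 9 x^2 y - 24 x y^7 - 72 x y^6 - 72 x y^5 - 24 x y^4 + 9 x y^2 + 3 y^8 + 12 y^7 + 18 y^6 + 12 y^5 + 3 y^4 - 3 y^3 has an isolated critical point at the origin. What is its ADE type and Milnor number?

Type E_6, Milnor number mu = 6.

The Hessian of f at 0 has rank 0. Corank 2; j^3 = 3*(x - y)^3 is a perfect cube, so E-series; the 4-jet and mu = 6 give E_6.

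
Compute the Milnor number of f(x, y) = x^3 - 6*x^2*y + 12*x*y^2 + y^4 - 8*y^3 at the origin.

6

The Hessian of f at 0 has rank 0. Corank 2; j^3 = (x - 2*y)^3 is a perfect cube, so E-series; the 4-jet and mu = 6 give E_6.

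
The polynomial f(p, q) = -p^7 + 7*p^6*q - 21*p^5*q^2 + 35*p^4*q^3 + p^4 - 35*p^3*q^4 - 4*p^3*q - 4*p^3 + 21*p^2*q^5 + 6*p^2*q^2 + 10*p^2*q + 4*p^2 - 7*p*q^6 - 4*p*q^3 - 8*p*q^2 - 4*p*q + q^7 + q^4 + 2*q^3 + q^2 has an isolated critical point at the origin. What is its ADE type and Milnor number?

Type A_{6}, Milnor number mu = 6.

The Hessian of f at 0 has rank 1. Corank 1: A-series; mu = 6 gives A_6.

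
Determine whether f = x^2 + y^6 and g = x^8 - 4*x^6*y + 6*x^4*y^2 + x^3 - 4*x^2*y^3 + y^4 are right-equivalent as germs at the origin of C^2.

The Hessian of f at 0 has rank 1. Corank 1: A-series; mu = 5 gives A_5. The Hessian of g at 0 has rank 0. Corank 2; j^3 = x^3 is a perfect cube, so E-series; the 4-jet and mu = 6 give E_6. f is A_5 but g is E_6, hence not right-equivalent.

No.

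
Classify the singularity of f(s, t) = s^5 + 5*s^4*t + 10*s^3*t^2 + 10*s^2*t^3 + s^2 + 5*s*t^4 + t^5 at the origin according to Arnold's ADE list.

A_{4}

The Hessian of f at 0 has rank 1. Corank 1: A-series; mu = 4 gives A_4.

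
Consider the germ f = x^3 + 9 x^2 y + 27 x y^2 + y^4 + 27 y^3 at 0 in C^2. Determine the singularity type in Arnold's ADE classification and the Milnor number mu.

Type E_{6}, Milnor number mu = 6.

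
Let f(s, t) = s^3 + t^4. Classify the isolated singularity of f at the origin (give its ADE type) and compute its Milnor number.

The Hessian of f at 0 has rank 0. Corank 2; j^3 = s^3 is a perfect cube, so E-series; the 4-jet and mu = 6 give E_6.

Type E_6, Milnor number mu = 6.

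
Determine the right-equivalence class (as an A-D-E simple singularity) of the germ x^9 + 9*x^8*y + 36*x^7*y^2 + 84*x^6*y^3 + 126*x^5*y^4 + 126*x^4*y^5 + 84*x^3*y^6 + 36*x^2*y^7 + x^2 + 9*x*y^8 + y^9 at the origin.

The Hessian of f at 0 is [[2, 0], [0, 0]] with rank 1, so corank 1. A Groebner basis of the Jacobian ideal J(f) in C{x,y} is {y^8, x}; counting standard monomials gives mu = 8. Corank 1: A-series; mu = 8 gives A_8.

A_{8}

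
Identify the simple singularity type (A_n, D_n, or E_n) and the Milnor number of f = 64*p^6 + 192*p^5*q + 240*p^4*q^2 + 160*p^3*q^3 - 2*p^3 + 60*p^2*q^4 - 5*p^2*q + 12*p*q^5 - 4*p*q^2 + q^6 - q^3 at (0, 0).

The Hessian of f at 0 is [[0, 0], [0, 0]] with rank 0, so corank 2. A Groebner basis of the Jacobian ideal J(f) in C{p,q} is {p*q/12 + q^5 + q^2/12, p*q^2 + q^3, p^2 + 3*p*q/2 + q^2/2}; counting standard monomials gives mu = 7. Corank 2; j^3 = -(p + q)^2*(2*p + q) has shape L^2 M (L != M), so D-series; mu = 7 gives D_7.

Type D_{7}, Milnor number mu = 7.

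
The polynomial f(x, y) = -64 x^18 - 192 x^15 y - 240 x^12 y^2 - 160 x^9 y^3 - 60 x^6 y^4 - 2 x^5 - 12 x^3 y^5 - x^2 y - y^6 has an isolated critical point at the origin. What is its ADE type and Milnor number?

Type D_{7}, Milnor number mu = 7.

The Hessian of f at 0 has rank 0. Corank 2; j^3 = -x^2*y has shape L^2 M (L != M), so D-series; mu = 7 gives D_7.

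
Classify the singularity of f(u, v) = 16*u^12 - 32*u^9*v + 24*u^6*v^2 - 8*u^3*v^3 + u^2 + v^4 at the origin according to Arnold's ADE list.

A_{3}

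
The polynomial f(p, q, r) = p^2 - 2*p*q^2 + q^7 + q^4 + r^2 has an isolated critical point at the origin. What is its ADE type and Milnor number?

The Hessian of f at 0 has rank 2. Corank 1: A-series; mu = 6 gives A_6.

Type A_{6}, Milnor number mu = 6.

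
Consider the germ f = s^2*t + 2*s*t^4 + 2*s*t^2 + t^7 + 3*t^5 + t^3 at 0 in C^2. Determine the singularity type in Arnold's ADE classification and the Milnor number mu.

Type D_{6}, Milnor number mu = 6.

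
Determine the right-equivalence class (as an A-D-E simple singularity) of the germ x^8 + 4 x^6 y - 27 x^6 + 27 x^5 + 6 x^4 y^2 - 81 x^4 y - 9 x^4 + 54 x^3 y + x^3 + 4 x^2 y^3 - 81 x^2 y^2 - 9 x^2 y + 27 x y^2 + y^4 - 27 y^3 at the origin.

E_{6}

The Hessian of f at 0 has rank 0. Corank 2; j^3 = (x - 3*y)^3 is a perfect cube, so E-series; the 4-jet and mu = 6 give E_6.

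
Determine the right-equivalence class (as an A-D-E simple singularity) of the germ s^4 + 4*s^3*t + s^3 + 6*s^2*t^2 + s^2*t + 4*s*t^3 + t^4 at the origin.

D_5

The Hessian of f at 0 has rank 0. Corank 2; j^3 = s^2*(s + t) has shape L^2 M (L != M), so D-series; mu = 5 gives D_5.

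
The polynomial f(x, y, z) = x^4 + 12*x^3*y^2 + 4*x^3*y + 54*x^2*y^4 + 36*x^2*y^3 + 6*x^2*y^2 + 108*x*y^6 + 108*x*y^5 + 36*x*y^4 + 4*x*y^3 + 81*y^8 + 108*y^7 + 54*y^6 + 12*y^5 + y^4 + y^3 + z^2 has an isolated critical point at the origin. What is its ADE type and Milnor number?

Type E_{6}, Milnor number mu = 6.

The Hessian of f at 0 is [[0, 0, 0], [0, 0, 0], [0, 0, 2]] with rank 1, so corank 2. A Groebner basis of the Jacobian ideal J(f) in C{x,y,z} is {x^3 + 3*x^2*y, y^2, z}; counting standard monomials gives mu = 6. Corank 2; j^3 = y^3 is a perfect cube, so E-series; the 4-jet and mu = 6 give E_6.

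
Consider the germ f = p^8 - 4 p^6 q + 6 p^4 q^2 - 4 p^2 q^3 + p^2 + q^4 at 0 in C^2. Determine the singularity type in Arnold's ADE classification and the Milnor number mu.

The Hessian of f at 0 has rank 1. Corank 1: A-series; mu = 3 gives A_3.

Type A_{3}, Milnor number mu = 3.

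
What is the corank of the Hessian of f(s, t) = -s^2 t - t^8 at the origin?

2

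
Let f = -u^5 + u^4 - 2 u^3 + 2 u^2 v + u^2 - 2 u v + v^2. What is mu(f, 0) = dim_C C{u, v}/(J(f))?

4

The Hessian of f at 0 has rank 1. Corank 1: A-series; mu = 4 gives A_4.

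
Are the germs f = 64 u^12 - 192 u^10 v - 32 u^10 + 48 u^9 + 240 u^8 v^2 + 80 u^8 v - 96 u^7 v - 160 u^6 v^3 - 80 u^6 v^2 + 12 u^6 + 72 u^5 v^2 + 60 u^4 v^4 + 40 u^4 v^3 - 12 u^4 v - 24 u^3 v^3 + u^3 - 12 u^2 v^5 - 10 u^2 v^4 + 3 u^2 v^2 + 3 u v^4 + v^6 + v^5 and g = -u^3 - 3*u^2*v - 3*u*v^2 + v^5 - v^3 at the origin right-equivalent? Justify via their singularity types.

The Hessian of f at 0 has rank 0. Corank 2; j^3 = u^3 is a perfect cube, so E-series; the 5-jet and mu = 8 give E_8. The Hessian of g at 0 has rank 0. Corank 2; j^3 = -(u + v)^3 is a perfect cube, so E-series; the 5-jet and mu = 8 give E_8. Both have type E_8, hence right-equivalent.

Yes.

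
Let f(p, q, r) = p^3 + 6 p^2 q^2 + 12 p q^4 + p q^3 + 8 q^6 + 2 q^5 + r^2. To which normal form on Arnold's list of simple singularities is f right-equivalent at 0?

The Hessian of f at 0 is [[0, 0, 0], [0, 0, 0], [0, 0, 2]] with rank 1, so corank 2. A Groebner basis of the Jacobian ideal J(f) in C{p,q,r} is {-p^2/4 + q^4 - q^3/12, p^3, p^2*q + p^2/12 + q^3/36, p^2/2 + p*q^2 + q^3/6, r}; counting standard monomials gives mu = 7. Corank 2; j^3 = p^3 is a perfect cube, so E-series; the 4-jet and mu = 7 give E_7.

E7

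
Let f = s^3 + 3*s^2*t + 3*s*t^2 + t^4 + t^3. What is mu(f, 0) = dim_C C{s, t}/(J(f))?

The Hessian of f at 0 is [[0, 0], [0, 0]] with rank 0, so corank 2. A Groebner basis of the Jacobian ideal J(f) in C{s,t} is {t^3, s^2 + 2*s*t + t^2}; counting standard monomials gives mu = 6. Corank 2; j^3 = (s + t)^3 is a perfect cube, so E-series; the 4-jet and mu = 6 give E_6.

6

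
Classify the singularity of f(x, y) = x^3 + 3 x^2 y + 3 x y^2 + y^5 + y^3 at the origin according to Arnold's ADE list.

E8

The Hessian of f at 0 has rank 0. Corank 2; j^3 = (x + y)^3 is a perfect cube, so E-series; the 5-jet and mu = 8 give E_8.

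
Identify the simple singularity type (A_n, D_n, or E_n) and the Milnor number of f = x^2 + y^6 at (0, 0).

Type A_5, Milnor number mu = 5.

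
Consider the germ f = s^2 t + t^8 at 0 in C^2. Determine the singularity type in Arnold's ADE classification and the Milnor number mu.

Type D_{9}, Milnor number mu = 9.

The Hessian of f at 0 has rank 0. Corank 2; j^3 = s^2*t has shape L^2 M (L != M), so D-series; mu = 9 gives D_9.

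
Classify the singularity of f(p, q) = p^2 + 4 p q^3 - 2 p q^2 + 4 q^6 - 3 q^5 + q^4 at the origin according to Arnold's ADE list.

A_4

The Hessian of f at 0 has rank 1. Corank 1: A-series; mu = 4 gives A_4.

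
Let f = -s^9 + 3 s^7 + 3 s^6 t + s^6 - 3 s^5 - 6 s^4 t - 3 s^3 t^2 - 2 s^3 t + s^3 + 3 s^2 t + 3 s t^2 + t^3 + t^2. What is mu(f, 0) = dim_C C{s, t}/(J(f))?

2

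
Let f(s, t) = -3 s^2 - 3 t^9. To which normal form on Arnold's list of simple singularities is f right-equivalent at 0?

A8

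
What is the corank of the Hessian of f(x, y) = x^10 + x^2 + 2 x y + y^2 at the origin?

1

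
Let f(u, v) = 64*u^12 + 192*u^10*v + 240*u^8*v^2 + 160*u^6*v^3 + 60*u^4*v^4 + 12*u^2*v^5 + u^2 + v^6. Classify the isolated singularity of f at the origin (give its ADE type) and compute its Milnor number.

Type A5, Milnor number mu = 5.

The Hessian of f at 0 has rank 1. Corank 1: A-series; mu = 5 gives A_5.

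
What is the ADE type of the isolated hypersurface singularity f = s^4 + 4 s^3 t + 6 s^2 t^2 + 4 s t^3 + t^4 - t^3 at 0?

E_{6}

The Hessian of f at 0 is [[0, 0], [0, 0]] with rank 0, so corank 2. A Groebner basis of the Jacobian ideal J(f) in C{s,t} is {s^3 + 3*s^2*t, t^2}; counting standard monomials gives mu = 6. Corank 2; j^3 = -t^3 is a perfect cube, so E-series; the 4-jet and mu = 6 give E_6.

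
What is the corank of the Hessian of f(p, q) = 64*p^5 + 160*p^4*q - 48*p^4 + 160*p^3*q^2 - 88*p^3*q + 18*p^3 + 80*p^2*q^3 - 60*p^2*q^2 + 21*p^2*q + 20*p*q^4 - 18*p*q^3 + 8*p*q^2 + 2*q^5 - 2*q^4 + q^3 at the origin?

2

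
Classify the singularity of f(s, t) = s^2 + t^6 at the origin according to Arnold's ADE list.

A5

The Hessian of f at 0 has rank 1. Corank 1: A-series; mu = 5 gives A_5.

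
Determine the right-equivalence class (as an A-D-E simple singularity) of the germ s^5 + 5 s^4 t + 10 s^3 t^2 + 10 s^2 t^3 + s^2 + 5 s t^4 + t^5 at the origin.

The Hessian of f at 0 has rank 1. Corank 1: A-series; mu = 4 gives A_4.

A4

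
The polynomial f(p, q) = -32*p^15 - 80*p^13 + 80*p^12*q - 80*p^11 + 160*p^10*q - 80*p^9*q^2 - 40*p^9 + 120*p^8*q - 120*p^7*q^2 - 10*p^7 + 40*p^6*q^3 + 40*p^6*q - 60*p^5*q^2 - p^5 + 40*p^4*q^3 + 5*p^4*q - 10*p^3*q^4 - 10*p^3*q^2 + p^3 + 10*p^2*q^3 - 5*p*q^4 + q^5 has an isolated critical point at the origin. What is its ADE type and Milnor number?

The Hessian of f at 0 is [[0, 0], [0, 0]] with rank 0, so corank 2. A Groebner basis of the Jacobian ideal J(f) in C{p,q} is {q^5, p*q^3 - q^4/4, p^2}; counting standard monomials gives mu = 8. Corank 2; j^3 = p^3 is a perfect cube, so E-series; the 5-jet and mu = 8 give E_8.

Type E8, Milnor number mu = 8.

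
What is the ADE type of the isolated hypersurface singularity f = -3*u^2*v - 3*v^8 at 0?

The Hessian of f at 0 is [[0, 0], [0, 0]] with rank 0, so corank 2. A Groebner basis of the Jacobian ideal J(f) in C{u,v} is {u^2/8 + v^7, u^3, u*v}; counting standard monomials gives mu = 9. Corank 2; j^3 = -3*u^2*v has shape L^2 M (L != M), so D-series; mu = 9 gives D_9.

D9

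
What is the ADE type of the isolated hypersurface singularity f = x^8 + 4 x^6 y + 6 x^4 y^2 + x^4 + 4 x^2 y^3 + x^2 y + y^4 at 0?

D_{5}

The Hessian of f at 0 has rank 0. Corank 2; j^3 = x^2*y has shape L^2 M (L != M), so D-series; mu = 5 gives D_5.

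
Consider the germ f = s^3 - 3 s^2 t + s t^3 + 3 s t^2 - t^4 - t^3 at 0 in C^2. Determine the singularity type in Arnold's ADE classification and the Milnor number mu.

Type E_7, Milnor number mu = 7.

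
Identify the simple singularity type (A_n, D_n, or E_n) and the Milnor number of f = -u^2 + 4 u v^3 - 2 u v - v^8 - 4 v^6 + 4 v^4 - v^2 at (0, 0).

Type A_{7}, Milnor number mu = 7.

The Hessian of f at 0 is [[-2, -2], [-2, -2]] with rank 1, so corank 1. A Groebner basis of the Jacobian ideal J(f) in C{u,v} is {u^3 - 3*u*v^2 - u - v, u^2*v + 2*u*v^2 + u/2 + v/2, -u/2 + v^3 - v/2}; counting standard monomials gives mu = 7. Corank 1: A-series; mu = 7 gives A_7.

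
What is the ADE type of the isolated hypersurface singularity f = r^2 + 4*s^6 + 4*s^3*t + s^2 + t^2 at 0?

A1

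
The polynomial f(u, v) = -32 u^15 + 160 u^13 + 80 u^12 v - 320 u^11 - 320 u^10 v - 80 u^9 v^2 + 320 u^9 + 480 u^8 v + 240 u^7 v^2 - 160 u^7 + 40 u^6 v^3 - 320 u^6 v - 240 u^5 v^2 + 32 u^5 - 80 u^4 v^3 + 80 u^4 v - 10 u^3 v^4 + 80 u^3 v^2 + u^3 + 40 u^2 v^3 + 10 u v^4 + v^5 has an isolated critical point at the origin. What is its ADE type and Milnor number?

Type E_8, Milnor number mu = 8.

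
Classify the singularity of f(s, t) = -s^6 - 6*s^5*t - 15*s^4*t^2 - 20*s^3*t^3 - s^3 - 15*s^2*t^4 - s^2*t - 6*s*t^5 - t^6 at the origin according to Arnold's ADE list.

The Hessian of f at 0 has rank 0. Corank 2; j^3 = -s^2*(s + t) has shape L^2 M (L != M), so D-series; mu = 7 gives D_7.

D_7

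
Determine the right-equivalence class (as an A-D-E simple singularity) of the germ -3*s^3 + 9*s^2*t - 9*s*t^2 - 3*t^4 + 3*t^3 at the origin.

E_{6}

The Hessian of f at 0 has rank 0. Corank 2; j^3 = -3*(s - t)^3 is a perfect cube, so E-series; the 4-jet and mu = 6 give E_6.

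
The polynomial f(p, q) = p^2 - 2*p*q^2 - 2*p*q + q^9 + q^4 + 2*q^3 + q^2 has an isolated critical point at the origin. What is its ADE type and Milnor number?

The Hessian of f at 0 is [[2, -2], [-2, 2]] with rank 1, so corank 1. A Groebner basis of the Jacobian ideal J(f) in C{p,q} is {p^4 - 4*p^3*q + 6*p^3 - 10*p^2*q + 5*p^2 - 6*p*q + p - q, -p + q^2 + q}; counting standard monomials gives mu = 8. Corank 1: A-series; mu = 8 gives A_8.

Type A_{8}, Milnor number mu = 8.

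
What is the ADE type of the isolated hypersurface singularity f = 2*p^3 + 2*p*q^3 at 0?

E_7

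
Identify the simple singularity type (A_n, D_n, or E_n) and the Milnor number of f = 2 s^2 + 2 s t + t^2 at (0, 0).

Type A_{1}, Milnor number mu = 1.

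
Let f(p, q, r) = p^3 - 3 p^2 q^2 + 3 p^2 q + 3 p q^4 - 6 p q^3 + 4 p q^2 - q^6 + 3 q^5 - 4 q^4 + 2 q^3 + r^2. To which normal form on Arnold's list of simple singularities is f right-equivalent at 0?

D_4

The Hessian of f at 0 has rank 1. Corank 2; j^3 = (p + q)*(p^2 + 2*p*q + 2*q^2) splits into three distinct lines over C (the quadratic factor has nonzero discriminant), so D_4.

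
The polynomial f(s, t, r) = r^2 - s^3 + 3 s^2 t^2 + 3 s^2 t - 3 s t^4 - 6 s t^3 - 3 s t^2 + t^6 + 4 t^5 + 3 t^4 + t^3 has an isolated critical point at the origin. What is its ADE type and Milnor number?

The Hessian of f at 0 is [[0, 0, 0], [0, 0, 0], [0, 0, 2]] with rank 1, so corank 2. A Groebner basis of the Jacobian ideal J(f) in C{s,t,r} is {t^4, s^3 - 3*s^2*t + 3*s^2/2 - 3*s*t + 2*t^3 + 3*t^2/2, -s^2/2 + s*t^2 + s*t - t^3 - t^2/2, r}; counting standard monomials gives mu = 8. Corank 2; j^3 = -(s - t)^3 is a perfect cube, so E-series; the 5-jet and mu = 8 give E_8.

Type E8, Milnor number mu = 8.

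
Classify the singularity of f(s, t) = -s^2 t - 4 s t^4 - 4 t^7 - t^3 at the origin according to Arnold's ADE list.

D_{4}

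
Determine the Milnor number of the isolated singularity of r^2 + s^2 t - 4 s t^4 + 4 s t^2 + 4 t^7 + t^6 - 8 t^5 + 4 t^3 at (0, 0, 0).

7

The Hessian of f at 0 has rank 1. Corank 2; j^3 = t*(s + 2*t)^2 has shape L^2 M (L != M), so D-series; mu = 7 gives D_7.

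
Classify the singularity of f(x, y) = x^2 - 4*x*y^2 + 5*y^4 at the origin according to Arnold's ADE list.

A_{3}

The Hessian of f at 0 has rank 1. Corank 1: A-series; mu = 3 gives A_3.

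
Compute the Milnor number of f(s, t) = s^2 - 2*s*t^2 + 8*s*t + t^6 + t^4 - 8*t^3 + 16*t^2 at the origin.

The Hessian of f at 0 has rank 1. Corank 1: A-series; mu = 5 gives A_5.

5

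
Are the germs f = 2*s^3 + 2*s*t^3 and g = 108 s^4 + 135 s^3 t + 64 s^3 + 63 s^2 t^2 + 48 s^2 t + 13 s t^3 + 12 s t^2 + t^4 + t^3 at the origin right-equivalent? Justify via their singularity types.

Yes.

The Hessian of f at 0 has rank 0. Corank 2; j^3 = 2*s^3 is a perfect cube, so E-series; the 4-jet and mu = 7 give E_7. The Hessian of g at 0 has rank 0. Corank 2; j^3 = (4*s + t)^3 is a perfect cube, so E-series; the 4-jet and mu = 7 give E_7. Both have type E_7, hence right-equivalent.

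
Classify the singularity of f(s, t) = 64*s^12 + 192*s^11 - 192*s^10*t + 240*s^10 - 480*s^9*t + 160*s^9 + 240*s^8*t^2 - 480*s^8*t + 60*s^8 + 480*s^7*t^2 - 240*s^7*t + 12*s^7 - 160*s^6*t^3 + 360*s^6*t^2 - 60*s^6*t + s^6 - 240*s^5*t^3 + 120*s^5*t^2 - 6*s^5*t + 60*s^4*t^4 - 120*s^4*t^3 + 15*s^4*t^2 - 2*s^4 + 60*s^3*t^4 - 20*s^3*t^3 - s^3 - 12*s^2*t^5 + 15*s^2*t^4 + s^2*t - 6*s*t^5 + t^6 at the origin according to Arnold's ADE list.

D_{7}

The Hessian of f at 0 has rank 0. Corank 2; j^3 = -s^2*(s - t) has shape L^2 M (L != M), so D-series; mu = 7 gives D_7.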